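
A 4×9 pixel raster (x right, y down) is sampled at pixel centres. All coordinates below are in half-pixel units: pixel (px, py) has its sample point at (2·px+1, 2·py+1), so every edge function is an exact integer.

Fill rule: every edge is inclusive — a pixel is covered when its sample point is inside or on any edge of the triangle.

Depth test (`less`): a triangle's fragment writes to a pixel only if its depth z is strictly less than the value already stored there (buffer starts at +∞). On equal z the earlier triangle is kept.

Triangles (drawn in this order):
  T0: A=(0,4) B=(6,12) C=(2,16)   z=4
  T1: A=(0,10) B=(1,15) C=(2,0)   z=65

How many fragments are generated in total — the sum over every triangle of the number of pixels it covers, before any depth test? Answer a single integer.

T0:
  2·area = 56
  edge (0, 4)→(6, 12): d=(6,8) inclusive
  edge (6, 12)→(2, 16): d=(-4,4) inclusive
  edge (2, 16)→(0, 4): d=(-2,-12) inclusive
    (0,3)@(1, 7): e=[10,40,6] → █
    (1,3)@(3, 7): e=[-6,32,30] → ·
    (0,4)@(1, 9): e=[22,32,2] → █
    (1,4)@(3, 9): e=[6,24,26] → █
    (2,4)@(5, 9): e=[-10,16,50] → ·
    (0,5)@(1, 11): e=[34,24,-2] → ·
    (1,5)@(3, 11): e=[18,16,22] → █
    (2,5)@(5, 11): e=[2,8,46] → █
    (3,5)@(7, 11): e=[-14,0,70] → ·  [on edge]
    (1,6)@(3, 13): e=[30,8,18] → █
    (2,6)@(5, 13): e=[14,0,42] → █  [on edge]
    (3,6)@(7, 13): e=[-2,-8,66] → ·
    (1,7)@(3, 15): e=[42,0,14] → █  [on edge]
    (0,8)@(1, 17): e=[70,0,-14] → ·  [on edge]
  covered (8 px):
    · · · ·
    · · · ·
    · · · ·
    █ · · ·
    █ █ · ·
    · █ █ ·
    · █ █ ·
    · █ · ·
    · · · ·
T1:
  2·area = 20  (B↔C swapped to make it positive)
  edge (0, 10)→(2, 0): d=(2,-10) inclusive
  edge (2, 0)→(1, 15): d=(-1,15) inclusive
  edge (1, 15)→(0, 10): d=(-1,-5) inclusive
    (0,2)@(1, 5): e=[0,10,10] → █  [on edge]
    (1,2)@(3, 5): e=[20,-20,20] → ·
    (0,3)@(1, 7): e=[4,8,8] → █
    (1,3)@(3, 7): e=[24,-22,18] → ·
    (0,4)@(1, 9): e=[8,6,6] → █
    (1,4)@(3, 9): e=[28,-24,16] → ·
    (0,5)@(1, 11): e=[12,4,4] → █
    (1,5)@(3, 11): e=[32,-26,14] → ·
    (0,6)@(1, 13): e=[16,2,2] → █
    (1,6)@(3, 13): e=[36,-28,12] → ·
    (0,7)@(1, 15): e=[20,0,0] → █  [on edge]
    (1,7)@(3, 15): e=[40,-30,10] → ·
  covered (6 px):
    · · · ·
    · · · ·
    █ · · ·
    █ · · ·
    █ · · ·
    █ · · ·
    █ · · ·
    █ · · ·
    · · · ·

Result: 14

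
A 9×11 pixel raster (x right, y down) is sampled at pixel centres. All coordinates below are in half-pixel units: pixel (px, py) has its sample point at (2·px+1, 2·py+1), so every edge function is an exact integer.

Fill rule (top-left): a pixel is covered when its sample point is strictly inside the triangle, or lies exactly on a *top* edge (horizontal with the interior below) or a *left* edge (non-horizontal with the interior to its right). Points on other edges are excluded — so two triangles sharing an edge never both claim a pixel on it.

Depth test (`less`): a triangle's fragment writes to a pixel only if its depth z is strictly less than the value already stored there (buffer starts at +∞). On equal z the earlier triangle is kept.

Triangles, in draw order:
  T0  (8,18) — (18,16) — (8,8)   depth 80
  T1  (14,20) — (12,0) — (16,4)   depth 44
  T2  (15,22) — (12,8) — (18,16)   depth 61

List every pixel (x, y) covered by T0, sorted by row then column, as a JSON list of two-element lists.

T0:
  2·area = 100  (B↔C swapped to make it positive)
  edge (8, 18)→(8, 8): d=(0,-10) top-left  bias=+0
  edge (8, 8)→(18, 16): d=(10,8) right/bottom  bias=-1
  edge (18, 16)→(8, 18): d=(-10,2) right/bottom  bias=-1
    (4,4)@(9, 9): e=[10,2,88] → #
    (5,4)@(11, 9): e=[30,-14,84] → ·
    (4,5)@(9, 11): e=[10,22,68] → #
    (5,5)@(11, 11): e=[30,6,64] → #
    (6,5)@(13, 11): e=[50,-10,60] → ·
    (4,6)@(9, 13): e=[10,42,48] → #
    (6,6)@(13, 13): e=[50,10,40] → #
    (7,6)@(15, 13): e=[70,-6,36] → ·
    (4,7)@(9, 15): e=[10,62,28] → #
    (7,7)@(15, 15): e=[70,14,16] → #
    (8,7)@(17, 15): e=[90,-2,12] → ·
    (4,8)@(9, 17): e=[10,82,8] → #
    (6,8)@(13, 17): e=[50,50,0] → ·  [on edge]
    (1,9)@(3, 19): e=[-50,150,0] → ·  [on edge]
  covered (12 px):
    · · · · · · · · ·
    · · · · · · · · ·
    · · · · · · · · ·
    · · · · · · · · ·
    · · · · # · · · ·
    · · · · # # · · ·
    · · · · # # # · ·
    · · · · # # # # ·
    · · · · # # · · ·
    · · · · · · · · ·
    · · · · · · · · ·
T1:
  2·area = 72
  edge (14, 20)→(12, 0): d=(-2,-20) top-left  bias=+0
  edge (12, 0)→(16, 4): d=(4,4) right/bottom  bias=-1
  edge (16, 4)→(14, 20): d=(-2,16) right/bottom  bias=-1
    (6,0)@(13, 1): e=[18,0,54] → ·  [on edge]
    (6,1)@(13, 3): e=[14,8,50] → #
    (7,1)@(15, 3): e=[54,0,18] → ·  [on edge]
    (6,2)@(13, 5): e=[10,16,46] → #
    (7,2)@(15, 5): e=[50,8,14] → #
    (8,2)@(17, 5): e=[90,0,-18] → ·  [on edge]
    (6,3)@(13, 7): e=[6,24,42] → #
    (8,3)@(17, 7): e=[86,8,-22] → ·
    (6,4)@(13, 9): e=[2,32,38] → #
    (8,4)@(17, 9): e=[82,16,-26] → ·
    (6,5)@(13, 11): e=[-2,40,34] → ·
    (7,5)@(15, 11): e=[38,32,2] → #
  covered (8 px):
    · · · · · · · · ·
    · · · · · · # · ·
    · · · · · · # # ·
    · · · · · · # # ·
    · · · · · · # # ·
    · · · · · · · # ·
    · · · · · · · · ·
    · · · · · · · · ·
    · · · · · · · · ·
    · · · · · · · · ·
    · · · · · · · · ·
T2:
  2·area = 60
  edge (15, 22)→(12, 8): d=(-3,-14) top-left  bias=+0
  edge (12, 8)→(18, 16): d=(6,8) right/bottom  bias=-1
  edge (18, 16)→(15, 22): d=(-3,6) right/bottom  bias=-1
    (6,5)@(13, 11): e=[5,10,45] → #
    (7,5)@(15, 11): e=[33,-6,33] → ·
    (6,6)@(13, 13): e=[-1,22,39] → ·
    (7,6)@(15, 13): e=[27,6,27] → #
    (8,6)@(17, 13): e=[55,-10,15] → ·
    (7,7)@(15, 15): e=[21,18,21] → #
    (8,7)@(17, 15): e=[49,2,9] → #
    (7,8)@(15, 17): e=[15,30,15] → #
    (7,9)@(15, 19): e=[9,42,9] → #
    (8,9)@(17, 19): e=[37,26,-3] → ·
    (7,10)@(15, 21): e=[3,54,3] → #
    (8,10)@(17, 21): e=[31,38,-9] → ·
  covered (8 px):
    · · · · · · · · ·
    · · · · · · · · ·
    · · · · · · · · ·
    · · · · · · · · ·
    · · · · · · · · ·
    · · · · · · # · ·
    · · · · · · · # ·
    · · · · · · · # #
    · · · · · · · # #
    · · · · · · · # ·
    · · · · · · · # ·

Result: [[4,4],[4,5],[5,5],[4,6],[5,6],[6,6],[4,7],[5,7],[6,7],[7,7],[4,8],[5,8]]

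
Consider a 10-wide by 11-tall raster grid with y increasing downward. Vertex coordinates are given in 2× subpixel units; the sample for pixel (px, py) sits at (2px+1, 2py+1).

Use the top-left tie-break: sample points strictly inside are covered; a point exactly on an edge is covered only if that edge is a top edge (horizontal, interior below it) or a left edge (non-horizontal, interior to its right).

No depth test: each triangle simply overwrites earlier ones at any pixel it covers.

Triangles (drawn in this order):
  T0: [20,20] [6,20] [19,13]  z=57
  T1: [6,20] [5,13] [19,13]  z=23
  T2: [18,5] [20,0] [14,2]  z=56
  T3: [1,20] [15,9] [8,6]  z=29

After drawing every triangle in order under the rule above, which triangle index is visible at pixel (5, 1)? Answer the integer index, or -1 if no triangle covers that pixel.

T0:
  2·area = 98
  edge (20, 20)→(6, 20): d=(-14,0) right/bottom  bias=-1
  edge (6, 20)→(19, 13): d=(13,-7) top-left  bias=+0
  edge (19, 13)→(20, 20): d=(1,7) right/bottom  bias=-1
    (9,6)@(19, 13): e=[98,0,0] → ·  [on edge]
    (8,7)@(17, 15): e=[70,12,16] → #
    (9,7)@(19, 15): e=[70,26,2] → #
    (6,8)@(13, 17): e=[42,10,46] → #
    (7,8)@(15, 17): e=[42,24,32] → #
    (4,9)@(9, 19): e=[14,8,76] → #
    (5,9)@(11, 19): e=[14,22,62] → #
    (4,10)@(9, 21): e=[-14,34,78] → ·
    (5,10)@(11, 21): e=[-14,48,64] → ·
    (6,10)@(13, 21): e=[-14,62,50] → ·
    (7,10)@(15, 21): e=[-14,76,36] → ·
    (8,10)@(17, 21): e=[-14,90,22] → ·
  covered (12 px):
    · · · · · · · · · ·
    · · · · · · · · · ·
    · · · · · · · · · ·
    · · · · · · · · · ·
    · · · · · · · · · ·
    · · · · · · · · · ·
    · · · · · · · · · ·
    · · · · · · · · # #
    · · · · · · # # # #
    · · · · # # # # # #
    · · · · · · · · · ·
T1:
  2·area = 98
  edge (6, 20)→(5, 13): d=(-1,-7) top-left  bias=+0
  edge (5, 13)→(19, 13): d=(14,0) top-left  bias=+0
  edge (19, 13)→(6, 20): d=(-13,7) right/bottom  bias=-1
    (0,6)@(1, 13): e=[-28,0,126] → ·  [on edge]
    (1,6)@(3, 13): e=[-14,0,112] → ·  [on edge]
    (2,6)@(5, 13): e=[0,0,98] → #  [on edge]
    (3,6)@(7, 13): e=[14,0,84] → #  [on edge]
    (4,6)@(9, 13): e=[28,0,70] → #  [on edge]
    (5,6)@(11, 13): e=[42,0,56] → #  [on edge]
    (6,6)@(13, 13): e=[56,0,42] → #  [on edge]
    (7,6)@(15, 13): e=[70,0,28] → #  [on edge]
    (8,6)@(17, 13): e=[84,0,14] → #  [on edge]
    (9,6)@(19, 13): e=[98,0,0] → ·  [on edge]
    (2,7)@(5, 15): e=[-2,28,72] → ·
    (3,7)@(7, 15): e=[12,28,58] → #
  covered (16 px):
    · · · · · · · · · ·
    · · · · · · · · · ·
    · · · · · · · · · ·
    · · · · · · · · · ·
    · · · · · · · · · ·
    · · · · · · · · · ·
    · · # # # # # # # ·
    · · · # # # # # · ·
    · · · # # # · · · ·
    · · · # · · · · · ·
    · · · · · · · · · ·
T2:
  2·area = 26  (B↔C swapped to make it positive)
  edge (18, 5)→(14, 2): d=(-4,-3) top-left  bias=+0
  edge (14, 2)→(20, 0): d=(6,-2) top-left  bias=+0
  edge (20, 0)→(18, 5): d=(-2,5) right/bottom  bias=-1
    (8,0)@(17, 1): e=[13,0,13] → #  [on edge]
    (9,0)@(19, 1): e=[19,4,3] → #
    (5,1)@(11, 3): e=[-13,0,39] → ·  [on edge]
    (8,1)@(17, 3): e=[5,12,9] → #
    (9,1)@(19, 3): e=[11,16,-1] → ·
    (2,2)@(5, 5): e=[-39,0,65] → ·  [on edge]
    (8,2)@(17, 5): e=[-3,24,5] → ·
  covered (3 px):
    · · · · · · · · # #
    · · · · · · · · # ·
    · · · · · · · · · ·
    · · · · · · · · · ·
    · · · · · · · · · ·
    · · · · · · · · · ·
    · · · · · · · · · ·
    · · · · · · · · · ·
    · · · · · · · · · ·
    · · · · · · · · · ·
    · · · · · · · · · ·
T3:
  2·area = 119  (B↔C swapped to make it positive)
  edge (1, 20)→(8, 6): d=(7,-14) top-left  bias=+0
  edge (8, 6)→(15, 9): d=(7,3) right/bottom  bias=-1
  edge (15, 9)→(1, 20): d=(-14,11) right/bottom  bias=-1
    (0,1)@(1, 3): e=[-119,0,238] → ·  [on edge]
    (4,3)@(9, 7): e=[21,4,94] → #
    (5,3)@(11, 7): e=[49,-2,72] → ·
    (3,4)@(7, 9): e=[7,24,88] → #
    (5,4)@(11, 9): e=[63,12,44] → #
    (6,4)@(13, 9): e=[91,6,22] → #
    (7,4)@(15, 9): e=[119,0,0] → ·  [on edge]
    (3,5)@(7, 11): e=[21,38,60] → #
    (6,5)@(13, 11): e=[105,20,-6] → ·
    (2,6)@(5, 13): e=[7,58,54] → #
    (5,6)@(11, 13): e=[91,40,-12] → ·
    (2,7)@(5, 15): e=[21,72,26] → #
  covered (14 px):
    · · · · · · · · · ·
    · · · · · · · · · ·
    · · · · · · · · · ·
    · · · · # · · · · ·
    · · · # # # # · · ·
    · · · # # # · · · ·
    · · # # # · · · · ·
    · · # # · · · · · ·
    · # · · · · · · · ·
    · · · · · · · · · ·
    · · · · · · · · · ·

Z-buffer (winner per pixel, '.' = empty):
  . . . . . . . . 2 2
  . . . . . . . . 2 .
  . . . . . . . . . .
  . . . . 3 . . . . .
  . . . 3 3 3 3 . . .
  . . . 3 3 3 . . . .
  . . 3 3 3 1 1 1 1 .
  . . 3 3 1 1 1 1 0 0
  . 3 . 1 1 1 0 0 0 0
  . . . 1 0 0 0 0 0 0
  . . . . . . . . . .

Final: -1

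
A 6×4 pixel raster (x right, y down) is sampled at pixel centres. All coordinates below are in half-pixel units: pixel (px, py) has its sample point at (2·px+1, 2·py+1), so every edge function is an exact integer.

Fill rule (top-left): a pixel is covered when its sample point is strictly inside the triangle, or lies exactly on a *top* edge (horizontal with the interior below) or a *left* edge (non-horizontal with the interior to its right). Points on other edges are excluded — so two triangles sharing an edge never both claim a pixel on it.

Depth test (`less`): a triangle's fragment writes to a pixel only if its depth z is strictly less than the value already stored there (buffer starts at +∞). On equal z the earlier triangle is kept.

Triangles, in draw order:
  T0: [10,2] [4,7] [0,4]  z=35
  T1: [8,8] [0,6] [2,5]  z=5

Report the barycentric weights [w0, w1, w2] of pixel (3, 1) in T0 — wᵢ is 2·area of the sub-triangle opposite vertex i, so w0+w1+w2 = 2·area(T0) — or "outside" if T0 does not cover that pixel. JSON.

T0:
  2·area = 38
  edge (10, 2)→(4, 7): d=(-6,5) right/bottom  bias=-1
  edge (4, 7)→(0, 4): d=(-4,-3) top-left  bias=+0
  edge (0, 4)→(10, 2): d=(10,-2) top-left  bias=+0
    (2,1)@(5, 3): e=[19,19,0] → X  [on edge]
    (3,1)@(7, 3): e=[9,25,4] → X
    (4,1)@(9, 3): e=[-1,31,8] → .
    (1,2)@(3, 5): e=[17,5,16] → X
    (3,2)@(7, 5): e=[-3,17,24] → .
    (1,3)@(3, 7): e=[5,-3,36] → .
    (2,3)@(5, 7): e=[-5,3,40] → .
  covered (4 px):
    . . . . . .
    . . X X . .
    . X X . . .
    . . . . . .
T1:
  2·area = 12
  edge (8, 8)→(0, 6): d=(-8,-2) top-left  bias=+0
  edge (0, 6)→(2, 5): d=(2,-1) top-left  bias=+0
  edge (2, 5)→(8, 8): d=(6,3) right/bottom  bias=-1
    (2,3)@(5, 7): e=[2,7,3] → X
    (3,3)@(7, 7): e=[6,9,-3] → .
  covered (1 px):
    . . . . . .
    . . . . . .
    . . . . . .
    . . X . . .

Final: [25,4,9]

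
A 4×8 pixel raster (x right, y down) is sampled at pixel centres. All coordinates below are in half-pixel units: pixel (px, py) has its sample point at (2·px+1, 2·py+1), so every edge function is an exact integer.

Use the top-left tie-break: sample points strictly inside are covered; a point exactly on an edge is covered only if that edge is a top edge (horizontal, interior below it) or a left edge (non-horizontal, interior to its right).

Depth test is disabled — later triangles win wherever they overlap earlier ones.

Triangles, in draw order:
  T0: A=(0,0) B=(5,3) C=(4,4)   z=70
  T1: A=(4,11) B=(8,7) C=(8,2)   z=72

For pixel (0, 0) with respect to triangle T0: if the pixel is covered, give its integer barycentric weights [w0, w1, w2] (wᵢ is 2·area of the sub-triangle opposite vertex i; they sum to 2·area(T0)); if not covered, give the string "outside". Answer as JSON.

T0:
  2·area = 8
  edge (0, 0)→(5, 3): d=(5,3) right/bottom  bias=-1
  edge (5, 3)→(4, 4): d=(-1,1) right/bottom  bias=-1
  edge (4, 4)→(0, 0): d=(-4,-4) top-left  bias=+0
    (0,0)@(1, 1): e=[2,6,0] → █  [on edge]
    (1,0)@(3, 1): e=[-4,4,8] → ·
    (3,0)@(7, 1): e=[-16,0,24] → ·  [on edge]
    (0,1)@(1, 3): e=[12,4,-8] → ·
    (1,1)@(3, 3): e=[6,2,0] → █  [on edge]
    (2,1)@(5, 3): e=[0,0,8] → ·  [on edge]
    (1,2)@(3, 5): e=[16,0,-8] → ·  [on edge]
    (2,2)@(5, 5): e=[10,-2,0] → ·  [on edge]
    (0,3)@(1, 7): e=[32,0,-24] → ·  [on edge]
    (3,3)@(7, 7): e=[14,-6,0] → ·  [on edge]
  covered (2 px):
    █ · · ·
    · █ · ·
    · · · ·
    · · · ·
    · · · ·
    · · · ·
    · · · ·
    · · · ·
T1:
  2·area = 20  (B↔C swapped to make it positive)
  edge (4, 11)→(8, 2): d=(4,-9) top-left  bias=+0
  edge (8, 2)→(8, 7): d=(0,5) right/bottom  bias=-1
  edge (8, 7)→(4, 11): d=(-4,4) right/bottom  bias=-1
    (3,2)@(7, 5): e=[3,5,12] → █
    (3,3)@(7, 7): e=[11,5,4] → █
    (2,4)@(5, 9): e=[1,15,4] → █
    (3,4)@(7, 9): e=[19,5,-4] → ·
    (2,5)@(5, 11): e=[9,15,-4] → ·
  covered (3 px):
    · · · ·
    · · · ·
    · · · █
    · · · █
    · · █ ·
    · · · ·
    · · · ·
    · · · ·

Result: [6,0,2]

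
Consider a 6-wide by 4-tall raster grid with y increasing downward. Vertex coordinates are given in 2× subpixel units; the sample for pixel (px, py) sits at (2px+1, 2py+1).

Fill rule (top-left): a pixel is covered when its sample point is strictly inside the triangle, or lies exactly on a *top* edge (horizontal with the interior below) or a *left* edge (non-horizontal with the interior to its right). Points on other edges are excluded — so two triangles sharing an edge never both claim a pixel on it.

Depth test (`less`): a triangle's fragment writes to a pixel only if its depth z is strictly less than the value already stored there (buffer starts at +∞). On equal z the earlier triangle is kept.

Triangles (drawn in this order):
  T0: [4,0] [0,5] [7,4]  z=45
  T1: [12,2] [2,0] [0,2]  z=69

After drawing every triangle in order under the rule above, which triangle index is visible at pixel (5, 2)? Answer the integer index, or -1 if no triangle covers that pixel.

T0:
  2·area = 31  (B↔C swapped to make it positive)
  edge (4, 0)→(7, 4): d=(3,4) right/bottom  bias=-1
  edge (7, 4)→(0, 5): d=(-7,1) right/bottom  bias=-1
  edge (0, 5)→(4, 0): d=(4,-5) top-left  bias=+0
    (1,1)@(3, 3): e=[13,11,7] → #
    (2,1)@(5, 3): e=[5,9,17] → #
    (3,1)@(7, 3): e=[-3,7,27] → ·
    (1,2)@(3, 5): e=[19,-3,15] → ·
    (2,2)@(5, 5): e=[11,-5,25] → ·
  covered (2 px):
    · · · · · ·
    · # # · · ·
    · · · · · ·
    · · · · · ·
T1:
  2·area = 24  (B↔C swapped to make it positive)
  edge (12, 2)→(0, 2): d=(-12,0) right/bottom  bias=-1
  edge (0, 2)→(2, 0): d=(2,-2) top-left  bias=+0
  edge (2, 0)→(12, 2): d=(10,2) right/bottom  bias=-1
    (0,0)@(1, 1): e=[12,0,12] → #  [on edge]
    (1,0)@(3, 1): e=[12,4,8] → #
    (2,0)@(5, 1): e=[12,8,4] → #
    (3,0)@(7, 1): e=[12,12,0] → ·  [on edge]
    (0,1)@(1, 3): e=[-12,4,32] → ·
    (1,1)@(3, 3): e=[-12,8,28] → ·
    (2,1)@(5, 3): e=[-12,12,24] → ·
  covered (3 px):
    # # # · · ·
    · · · · · ·
    · · · · · ·
    · · · · · ·

Z-buffer (winner per pixel, '.' = empty):
  1 1 1 . . .
  . 0 0 . . .
  . . . . . .
  . . . . . .

Final: -1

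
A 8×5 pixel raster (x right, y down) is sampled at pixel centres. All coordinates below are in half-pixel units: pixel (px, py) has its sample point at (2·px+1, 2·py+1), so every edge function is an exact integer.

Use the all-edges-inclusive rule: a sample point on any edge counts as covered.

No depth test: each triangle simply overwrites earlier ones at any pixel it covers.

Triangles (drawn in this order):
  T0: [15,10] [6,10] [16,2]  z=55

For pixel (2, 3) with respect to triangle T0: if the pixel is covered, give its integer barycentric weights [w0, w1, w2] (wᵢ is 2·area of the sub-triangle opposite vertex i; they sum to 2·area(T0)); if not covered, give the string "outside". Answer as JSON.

T0:
  2·area = 72
  edge (15, 10)→(6, 10): d=(-9,0) inclusive
  edge (6, 10)→(16, 2): d=(10,-8) inclusive
  edge (16, 2)→(15, 10): d=(-1,8) inclusive
    (7,1)@(15, 3): e=[63,2,7] → █
    (6,2)@(13, 5): e=[45,6,21] → █
    (5,3)@(11, 7): e=[27,10,35] → █
    (4,4)@(9, 9): e=[9,14,49] → █
  covered (10 px):
    · · · · · · · ·
    · · · · · · · █
    · · · · · · █ █
    · · · · · █ █ █
    · · · · █ █ █ █

Result: "outside"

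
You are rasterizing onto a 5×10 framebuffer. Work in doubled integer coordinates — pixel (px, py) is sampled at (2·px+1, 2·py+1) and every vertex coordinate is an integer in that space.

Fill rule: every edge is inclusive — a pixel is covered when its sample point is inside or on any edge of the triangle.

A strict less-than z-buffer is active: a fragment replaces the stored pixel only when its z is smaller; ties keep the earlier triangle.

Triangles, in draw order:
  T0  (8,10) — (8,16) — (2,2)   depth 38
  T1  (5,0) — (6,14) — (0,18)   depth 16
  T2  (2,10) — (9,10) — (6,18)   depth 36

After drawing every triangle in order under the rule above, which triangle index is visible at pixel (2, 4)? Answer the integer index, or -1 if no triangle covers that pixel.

T0:
  2·area = 36
  edge (8, 10)→(8, 16): d=(0,6) inclusive
  edge (8, 16)→(2, 2): d=(-6,-14) inclusive
  edge (2, 2)→(8, 10): d=(6,8) inclusive
    (2,3)@(5, 7): e=[18,12,6] → #
    (3,3)@(7, 7): e=[6,40,-10] → ·
    (2,4)@(5, 9): e=[18,0,18] → #  [on edge]
    (3,4)@(7, 9): e=[6,28,2] → #
    (4,4)@(9, 9): e=[-6,56,-14] → ·
    (2,5)@(5, 11): e=[18,-12,30] → ·
    (3,5)@(7, 11): e=[6,16,14] → #
    (4,5)@(9, 11): e=[-6,44,-2] → ·
    (3,6)@(7, 13): e=[6,4,26] → #
    (4,6)@(9, 13): e=[-6,32,10] → ·
    (3,7)@(7, 15): e=[6,-8,38] → ·
  covered (5 px):
    · · · · ·
    · · · · ·
    · · · · ·
    · · # · ·
    · · # # ·
    · · · # ·
    · · · # ·
    · · · · ·
    · · · · ·
    · · · · ·
T1:
  2·area = 88
  edge (5, 0)→(6, 14): d=(1,14) inclusive
  edge (6, 14)→(0, 18): d=(-6,4) inclusive
  edge (0, 18)→(5, 0): d=(5,-18) inclusive
    (2,0)@(5, 1): e=[1,82,5] → #
    (3,0)@(7, 1): e=[-27,74,41] → ·
    (2,1)@(5, 3): e=[3,70,15] → #
    (3,1)@(7, 3): e=[-25,62,51] → ·
    (2,2)@(5, 5): e=[5,58,25] → #
    (3,2)@(7, 5): e=[-23,50,61] → ·
    (2,3)@(5, 7): e=[7,46,35] → #
    (3,3)@(7, 7): e=[-21,38,71] → ·
    (1,4)@(3, 9): e=[37,42,9] → #
    (3,4)@(7, 9): e=[-19,26,81] → ·
    (1,5)@(3, 11): e=[39,30,19] → #
    (3,5)@(7, 11): e=[-17,14,91] → ·
  covered (13 px):
    · · # · ·
    · · # · ·
    · · # · ·
    · · # · ·
    · # # · ·
    · # # · ·
    · # # · ·
    # # · · ·
    # · · · ·
    · · · · ·
T2:
  2·area = 56
  edge (2, 10)→(9, 10): d=(7,0) inclusive
  edge (9, 10)→(6, 18): d=(-3,8) inclusive
  edge (6, 18)→(2, 10): d=(-4,-8) inclusive
    (1,5)@(3, 11): e=[7,45,4] → #
    (2,5)@(5, 11): e=[7,29,20] → #
    (3,5)@(7, 11): e=[7,13,36] → #
    (4,5)@(9, 11): e=[7,-3,52] → ·
    (1,6)@(3, 13): e=[21,39,-4] → ·
    (2,6)@(5, 13): e=[21,23,12] → #
    (4,6)@(9, 13): e=[21,-9,44] → ·
    (2,7)@(5, 15): e=[35,17,4] → #
    (4,7)@(9, 15): e=[35,-15,36] → ·
    (2,8)@(5, 17): e=[49,11,-4] → ·
    (3,8)@(7, 17): e=[49,-5,12] → ·
  covered (7 px):
    · · · · ·
    · · · · ·
    · · · · ·
    · · · · ·
    · · · · ·
    · # # # ·
    · · # # ·
    · · # # ·
    · · · · ·
    · · · · ·

Z-buffer (winner per pixel, '.' = empty):
  . . 1 . .
  . . 1 . .
  . . 1 . .
  . . 1 . .
  . 1 1 0 .
  . 1 1 2 .
  . 1 1 2 .
  1 1 2 2 .
  1 . . . .
  . . . . .

Result: 1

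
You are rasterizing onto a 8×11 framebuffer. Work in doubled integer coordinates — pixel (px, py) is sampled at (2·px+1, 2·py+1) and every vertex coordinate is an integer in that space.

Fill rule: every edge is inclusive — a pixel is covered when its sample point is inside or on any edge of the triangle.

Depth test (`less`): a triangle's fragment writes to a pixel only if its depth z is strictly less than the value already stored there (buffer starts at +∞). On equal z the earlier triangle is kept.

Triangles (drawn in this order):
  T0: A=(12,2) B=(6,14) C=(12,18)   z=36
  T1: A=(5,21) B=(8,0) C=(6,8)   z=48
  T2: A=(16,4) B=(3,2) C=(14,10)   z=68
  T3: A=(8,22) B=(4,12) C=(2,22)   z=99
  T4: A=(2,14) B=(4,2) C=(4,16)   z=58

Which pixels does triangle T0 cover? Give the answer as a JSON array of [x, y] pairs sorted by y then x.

T0:
  2·area = 96  (B↔C swapped to make it positive)
  edge (12, 2)→(12, 18): d=(0,16) inclusive
  edge (12, 18)→(6, 14): d=(-6,-4) inclusive
  edge (6, 14)→(12, 2): d=(6,-12) inclusive
    (5,2)@(11, 5): e=[16,74,6] → █
    (6,2)@(13, 5): e=[-16,82,30] → ·
    (5,3)@(11, 7): e=[16,62,18] → █
    (6,3)@(13, 7): e=[-16,70,42] → ·
    (4,4)@(9, 9): e=[48,42,6] → █
    (6,4)@(13, 9): e=[-16,58,54] → ·
    (4,5)@(9, 11): e=[48,30,18] → █
    (6,5)@(13, 11): e=[-16,46,66] → ·
    (3,6)@(7, 13): e=[80,10,6] → █
    (6,6)@(13, 13): e=[-16,34,78] → ·
    (3,7)@(7, 15): e=[80,-2,18] → ·
    (4,7)@(9, 15): e=[48,6,42] → █
  covered (12 px):
    · · · · · · · ·
    · · · · · · · ·
    · · · · · █ · ·
    · · · · · █ · ·
    · · · · █ █ · ·
    · · · · █ █ · ·
    · · · █ █ █ · ·
    · · · · █ █ · ·
    · · · · · █ · ·
    · · · · · · · ·
    · · · · · · · ·
T1:
  2·area = 18  (B↔C swapped to make it positive)
  edge (5, 21)→(6, 8): d=(1,-13) inclusive
  edge (6, 8)→(8, 0): d=(2,-8) inclusive
  edge (8, 0)→(5, 21): d=(-3,21) inclusive
    (3,2)@(7, 5): e=[10,2,6] → █
    (4,2)@(9, 5): e=[36,18,-36] → ·
    (3,3)@(7, 7): e=[12,6,0] → █  [on edge]
    (4,3)@(9, 7): e=[38,22,-42] → ·
    (3,4)@(7, 9): e=[14,10,-6] → ·
    (2,10)@(5, 21): e=[0,18,0] → █  [on edge]
    (3,10)@(7, 21): e=[26,34,-42] → ·
  covered (3 px):
    · · · · · · · ·
    · · · · · · · ·
    · · · █ · · · ·
    · · · █ · · · ·
    · · · · · · · ·
    · · · · · · · ·
    · · · · · · · ·
    · · · · · · · ·
    · · · · · · · ·
    · · · · · · · ·
    · · █ · · · · ·
T2:
  2·area = 82  (B↔C swapped to make it positive)
  edge (16, 4)→(14, 10): d=(-2,6) inclusive
  edge (14, 10)→(3, 2): d=(-11,-8) inclusive
  edge (3, 2)→(16, 4): d=(13,2) inclusive
    (2,1)@(5, 3): e=[68,5,9] → █
    (3,1)@(7, 3): e=[56,21,5] → █
    (4,1)@(9, 3): e=[44,37,1] → █
    (5,1)@(11, 3): e=[32,53,-3] → ·
    (2,2)@(5, 5): e=[64,-17,35] → ·
    (3,2)@(7, 5): e=[52,-1,31] → ·
    (4,2)@(9, 5): e=[40,15,27] → █
    (5,2)@(11, 5): e=[28,31,23] → █
    (6,2)@(13, 5): e=[16,47,19] → █
    (7,2)@(15, 5): e=[4,63,15] → █
    (4,3)@(9, 7): e=[36,-7,53] → ·
    (5,3)@(11, 7): e=[24,9,49] → █
    (7,3)@(15, 7): e=[0,41,41] → █  [on edge]
    (6,6)@(13, 13): e=[0,-41,123] → ·  [on edge]
    (5,9)@(11, 19): e=[0,-123,205] → ·  [on edge]
  covered (11 px):
    · · · · · · · ·
    · · █ █ █ · · ·
    · · · · █ █ █ █
    · · · · · █ █ █
    · · · · · · █ ·
    · · · · · · · ·
    · · · · · · · ·
    · · · · · · · ·
    · · · · · · · ·
    · · · · · · · ·
    · · · · · · · ·
T3:
  2·area = 60  (B↔C swapped to make it positive)
  edge (8, 22)→(2, 22): d=(-6,0) inclusive
  edge (2, 22)→(4, 12): d=(2,-10) inclusive
  edge (4, 12)→(8, 22): d=(4,10) inclusive
    (2,3)@(5, 7): e=[90,0,-30] → ·  [on edge]
    (2,7)@(5, 15): e=[42,16,2] → █
    (3,7)@(7, 15): e=[42,36,-18] → ·
    (1,8)@(3, 17): e=[30,0,30] → █  [on edge]
    (3,8)@(7, 17): e=[30,40,-10] → ·
    (1,9)@(3, 19): e=[18,4,38] → █
    (3,9)@(7, 19): e=[18,44,-2] → ·
    (1,10)@(3, 21): e=[6,8,46] → █
    (3,10)@(7, 21): e=[6,48,6] → █
    (4,10)@(9, 21): e=[6,68,-14] → ·
  covered (8 px):
    · · · · · · · ·
    · · · · · · · ·
    · · · · · · · ·
    · · · · · · · ·
    · · · · · · · ·
    · · · · · · · ·
    · · · · · · · ·
    · · █ · · · · ·
    · █ █ · · · · ·
    · █ █ · · · · ·
    · █ █ █ · · · ·
T4:
  2·area = 28
  edge (2, 14)→(4, 2): d=(2,-12) inclusive
  edge (4, 2)→(4, 16): d=(0,14) inclusive
  edge (4, 16)→(2, 14): d=(-2,-2) inclusive
    (1,4)@(3, 9): e=[2,14,12] → █
    (2,4)@(5, 9): e=[26,-14,16] → ·
    (1,5)@(3, 11): e=[6,14,8] → █
    (2,5)@(5, 11): e=[30,-14,12] → ·
    (0,6)@(1, 13): e=[-14,42,0] → ·  [on edge]
    (1,6)@(3, 13): e=[10,14,4] → █
    (2,6)@(5, 13): e=[34,-14,8] → ·
    (1,7)@(3, 15): e=[14,14,0] → █  [on edge]
    (2,7)@(5, 15): e=[38,-14,4] → ·
    (1,8)@(3, 17): e=[18,14,-4] → ·
    (2,8)@(5, 17): e=[42,-14,0] → ·  [on edge]
    (3,9)@(7, 19): e=[70,-42,0] → ·  [on edge]
    (4,10)@(9, 21): e=[98,-70,0] → ·  [on edge]
  covered (4 px):
    · · · · · · · ·
    · · · · · · · ·
    · · · · · · · ·
    · · · · · · · ·
    · █ · · · · · ·
    · █ · · · · · ·
    · █ · · · · · ·
    · █ · · · · · ·
    · · · · · · · ·
    · · · · · · · ·
    · · · · · · · ·

Final: [[5,2],[5,3],[4,4],[5,4],[4,5],[5,5],[3,6],[4,6],[5,6],[4,7],[5,7],[5,8]]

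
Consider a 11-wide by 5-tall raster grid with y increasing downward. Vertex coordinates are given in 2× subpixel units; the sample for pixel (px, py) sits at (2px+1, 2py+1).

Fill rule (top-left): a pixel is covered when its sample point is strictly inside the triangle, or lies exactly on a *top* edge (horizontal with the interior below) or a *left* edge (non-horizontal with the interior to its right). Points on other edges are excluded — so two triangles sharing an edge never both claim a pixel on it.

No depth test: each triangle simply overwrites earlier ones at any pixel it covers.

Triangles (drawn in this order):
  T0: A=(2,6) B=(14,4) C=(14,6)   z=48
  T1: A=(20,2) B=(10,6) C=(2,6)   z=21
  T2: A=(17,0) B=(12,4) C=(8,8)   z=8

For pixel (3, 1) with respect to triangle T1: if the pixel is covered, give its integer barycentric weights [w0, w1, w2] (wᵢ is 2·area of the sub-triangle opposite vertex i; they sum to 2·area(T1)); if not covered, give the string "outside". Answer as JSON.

T0:
  2·area = 24
  edge (2, 6)→(14, 4): d=(12,-2) top-left  bias=+0
  edge (14, 4)→(14, 6): d=(0,2) right/bottom  bias=-1
  edge (14, 6)→(2, 6): d=(-12,0) right/bottom  bias=-1
    (4,2)@(9, 5): e=[2,10,12] → X
    (5,2)@(11, 5): e=[6,6,12] → X
    (6,2)@(13, 5): e=[10,2,12] → X
    (7,2)@(15, 5): e=[14,-2,12] → .
    (4,3)@(9, 7): e=[26,10,-12] → .
    (5,3)@(11, 7): e=[30,6,-12] → .
    (6,3)@(13, 7): e=[34,2,-12] → .
  covered (3 px):
    . . . . . . . . . . .
    . . . . . . . . . . .
    . . . . X X X . . . .
    . . . . . . . . . . .
    . . . . . . . . . . .
T1:
  2·area = 32
  edge (20, 2)→(10, 6): d=(-10,4) right/bottom  bias=-1
  edge (10, 6)→(2, 6): d=(-8,0) right/bottom  bias=-1
  edge (2, 6)→(20, 2): d=(18,-4) top-left  bias=+0
    (8,1)@(17, 3): e=[2,24,6] → X
    (9,1)@(19, 3): e=[-6,24,14] → .
    (3,2)@(7, 5): e=[22,8,2] → X
    (4,2)@(9, 5): e=[14,8,10] → X
    (5,2)@(11, 5): e=[6,8,18] → X
    (6,2)@(13, 5): e=[-2,8,26] → .
    (8,2)@(17, 5): e=[-18,8,42] → .
    (3,3)@(7, 7): e=[2,-8,38] → .
    (4,3)@(9, 7): e=[-6,-8,46] → .
    (5,3)@(11, 7): e=[-14,-8,54] → .
  covered (4 px):
    . . . . . . . . . . .
    . . . . . . . . X . .
    . . . X X X . . . . .
    . . . . . . . . . . .
    . . . . . . . . . . .
T2:
  2·area = 4  (B↔C swapped to make it positive)
  edge (17, 0)→(8, 8): d=(-9,8) right/bottom  bias=-1
  edge (8, 8)→(12, 4): d=(4,-4) top-left  bias=+0
  edge (12, 4)→(17, 0): d=(5,-4) top-left  bias=+0
    (7,0)@(15, 1): e=[7,0,-3] → .  [on edge]
    (6,1)@(13, 3): e=[5,0,-1] → .  [on edge]
    (5,2)@(11, 5): e=[3,0,1] → X  [on edge]
    (6,2)@(13, 5): e=[-13,8,9] → .
    (4,3)@(9, 7): e=[1,0,3] → X  [on edge]
    (5,3)@(11, 7): e=[-15,8,11] → .
    (3,4)@(7, 9): e=[-1,0,5] → .  [on edge]
    (4,4)@(9, 9): e=[-17,8,13] → .
  covered (2 px):
    . . . . . . . . . . .
    . . . . . . . . . . .
    . . . . . X . . . . .
    . . . . X . . . . . .
    . . . . . . . . . . .

Final: "outside"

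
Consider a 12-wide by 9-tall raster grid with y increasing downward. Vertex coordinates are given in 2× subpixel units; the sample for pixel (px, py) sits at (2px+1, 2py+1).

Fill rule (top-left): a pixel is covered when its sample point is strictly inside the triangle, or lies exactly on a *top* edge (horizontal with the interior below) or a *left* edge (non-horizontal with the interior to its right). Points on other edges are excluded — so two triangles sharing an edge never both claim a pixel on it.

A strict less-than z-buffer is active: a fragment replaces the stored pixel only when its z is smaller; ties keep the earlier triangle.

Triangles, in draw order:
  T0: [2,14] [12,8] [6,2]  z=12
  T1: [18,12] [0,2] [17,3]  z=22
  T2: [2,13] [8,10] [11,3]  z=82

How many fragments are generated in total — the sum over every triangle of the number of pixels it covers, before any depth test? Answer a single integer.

T0:
  2·area = 96  (B↔C swapped to make it positive)
  edge (2, 14)→(6, 2): d=(4,-12) top-left  bias=+0
  edge (6, 2)→(12, 8): d=(6,6) right/bottom  bias=-1
  edge (12, 8)→(2, 14): d=(-10,6) right/bottom  bias=-1
    (2,0)@(5, 1): e=[-16,0,112] → .  [on edge]
    (3,1)@(7, 3): e=[16,0,80] → .  [on edge]
    (2,2)@(5, 5): e=[0,24,72] → X  [on edge]
    (3,2)@(7, 5): e=[24,12,60] → X
    (4,2)@(9, 5): e=[48,0,48] → .  [on edge]
    (8,2)@(17, 5): e=[144,-48,0] → .  [on edge]
    (2,3)@(5, 7): e=[8,36,52] → X
    (4,3)@(9, 7): e=[56,12,28] → X
    (5,3)@(11, 7): e=[80,0,16] → .  [on edge]
    (2,4)@(5, 9): e=[16,48,32] → X
    (5,4)@(11, 9): e=[88,12,-4] → .
    (6,4)@(13, 9): e=[112,0,-16] → .  [on edge]
    (1,5)@(3, 11): e=[0,72,24] → X  [on edge]
    (3,5)@(7, 11): e=[48,48,0] → .  [on edge]
    (7,5)@(15, 11): e=[144,0,-48] → .  [on edge]
    (8,6)@(17, 13): e=[176,0,-80] → .  [on edge]
    (9,7)@(19, 15): e=[208,0,-112] → .  [on edge]
    (0,8)@(1, 17): e=[0,120,-24] → .  [on edge]
    (10,8)@(21, 17): e=[240,0,-144] → .  [on edge]
  covered (11 px):
    . . . . . . . . . . . .
    . . . . . . . . . . . .
    . . X X . . . . . . . .
    . . X X X . . . . . . .
    . . X X X . . . . . . .
    . X X . . . . . . . . .
    . X . . . . . . . . . .
    . . . . . . . . . . . .
    . . . . . . . . . . . .
T1:
  2·area = 152
  edge (18, 12)→(0, 2): d=(-18,-10) top-left  bias=+0
  edge (0, 2)→(17, 3): d=(17,1) right/bottom  bias=-1
  edge (17, 3)→(18, 12): d=(1,9) right/bottom  bias=-1
    (1,1)@(3, 3): e=[12,14,126] → X
    (2,1)@(5, 3): e=[32,12,108] → X
    (3,1)@(7, 3): e=[52,10,90] → X
    (4,1)@(9, 3): e=[72,8,72] → X
    (5,1)@(11, 3): e=[92,6,54] → X
    (6,1)@(13, 3): e=[112,4,36] → X
    (7,1)@(15, 3): e=[132,2,18] → X
    (8,1)@(17, 3): e=[152,0,0] → .  [on edge]
    (1,2)@(3, 5): e=[-24,48,128] → .
    (2,2)@(5, 5): e=[-4,46,110] → .
    (3,2)@(7, 5): e=[16,44,92] → X
    (8,2)@(17, 5): e=[116,34,2] → X
    (4,3)@(9, 7): e=[0,76,76] → X  [on edge]
  covered (22 px):
    . . . . . . . . . . . .
    . X X X X X X X . . . .
    . . . X X X X X X . . .
    . . . . X X X X X . . .
    . . . . . . X X X . . .
    . . . . . . . . X . . .
    . . . . . . . . . . . .
    . . . . . . . . . . . .
    . . . . . . . . . . . .
T2:
  2·area = 33  (B↔C swapped to make it positive)
  edge (2, 13)→(11, 3): d=(9,-10) top-left  bias=+0
  edge (11, 3)→(8, 10): d=(-3,7) right/bottom  bias=-1
  edge (8, 10)→(2, 13): d=(-6,3) right/bottom  bias=-1
    (5,1)@(11, 3): e=[0,0,33] → .  [on edge]
    (4,3)@(9, 7): e=[16,2,15] → X
    (5,3)@(11, 7): e=[36,-12,9] → .
    (3,4)@(7, 9): e=[14,10,9] → X
    (4,4)@(9, 9): e=[34,-4,3] → .
    (2,5)@(5, 11): e=[12,18,3] → X
    (3,5)@(7, 11): e=[32,4,-3] → .
    (2,6)@(5, 13): e=[30,12,-9] → .
    (2,8)@(5, 17): e=[66,0,-33] → .  [on edge]
  covered (3 px):
    . . . . . . . . . . . .
    . . . . . . . . . . . .
    . . . . . . . . . . . .
    . . . . X . . . . . . .
    . . . X . . . . . . . .
    . . X . . . . . . . . .
    . . . . . . . . . . . .
    . . . . . . . . . . . .
    . . . . . . . . . . . .

Final: 36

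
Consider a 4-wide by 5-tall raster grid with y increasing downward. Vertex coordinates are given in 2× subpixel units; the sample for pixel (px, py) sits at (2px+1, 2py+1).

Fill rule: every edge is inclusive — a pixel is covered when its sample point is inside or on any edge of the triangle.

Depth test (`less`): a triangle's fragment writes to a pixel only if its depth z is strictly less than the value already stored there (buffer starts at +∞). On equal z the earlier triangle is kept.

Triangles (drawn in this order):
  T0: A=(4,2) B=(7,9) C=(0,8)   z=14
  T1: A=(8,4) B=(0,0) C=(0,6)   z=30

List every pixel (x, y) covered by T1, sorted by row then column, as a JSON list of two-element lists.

T0:
  2·area = 46
  edge (4, 2)→(7, 9): d=(3,7) inclusive
  edge (7, 9)→(0, 8): d=(-7,-1) inclusive
  edge (0, 8)→(4, 2): d=(4,-6) inclusive
    (1,2)@(3, 5): e=[16,24,6] → #
    (2,2)@(5, 5): e=[2,26,18] → #
    (3,2)@(7, 5): e=[-12,28,30] → ·
    (0,3)@(1, 7): e=[36,8,2] → #
    (3,3)@(7, 7): e=[-6,14,38] → ·
    (0,4)@(1, 9): e=[42,-6,10] → ·
    (1,4)@(3, 9): e=[28,-4,22] → ·
    (2,4)@(5, 9): e=[14,-2,34] → ·
    (3,4)@(7, 9): e=[0,0,46] → #  [on edge]
  covered (6 px):
    · · · ·
    · · · ·
    · # # ·
    # # # ·
    · · · #
T1:
  2·area = 48  (B↔C swapped to make it positive)
  edge (8, 4)→(0, 6): d=(-8,2) inclusive
  edge (0, 6)→(0, 0): d=(0,-6) inclusive
  edge (0, 0)→(8, 4): d=(8,4) inclusive
    (0,0)@(1, 1): e=[38,6,4] → #
    (1,0)@(3, 1): e=[34,18,-4] → ·
    (0,1)@(1, 3): e=[22,6,20] → #
    (1,1)@(3, 3): e=[18,18,12] → #
    (2,1)@(5, 3): e=[14,30,4] → #
    (3,1)@(7, 3): e=[10,42,-4] → ·
    (0,2)@(1, 5): e=[6,6,36] → #
    (2,2)@(5, 5): e=[-2,30,20] → ·
    (0,3)@(1, 7): e=[-10,6,52] → ·
    (1,3)@(3, 7): e=[-14,18,44] → ·
  covered (6 px):
    # · · ·
    # # # ·
    # # · ·
    · · · ·
    · · · ·

Answer: [[0,0],[0,1],[1,1],[2,1],[0,2],[1,2]]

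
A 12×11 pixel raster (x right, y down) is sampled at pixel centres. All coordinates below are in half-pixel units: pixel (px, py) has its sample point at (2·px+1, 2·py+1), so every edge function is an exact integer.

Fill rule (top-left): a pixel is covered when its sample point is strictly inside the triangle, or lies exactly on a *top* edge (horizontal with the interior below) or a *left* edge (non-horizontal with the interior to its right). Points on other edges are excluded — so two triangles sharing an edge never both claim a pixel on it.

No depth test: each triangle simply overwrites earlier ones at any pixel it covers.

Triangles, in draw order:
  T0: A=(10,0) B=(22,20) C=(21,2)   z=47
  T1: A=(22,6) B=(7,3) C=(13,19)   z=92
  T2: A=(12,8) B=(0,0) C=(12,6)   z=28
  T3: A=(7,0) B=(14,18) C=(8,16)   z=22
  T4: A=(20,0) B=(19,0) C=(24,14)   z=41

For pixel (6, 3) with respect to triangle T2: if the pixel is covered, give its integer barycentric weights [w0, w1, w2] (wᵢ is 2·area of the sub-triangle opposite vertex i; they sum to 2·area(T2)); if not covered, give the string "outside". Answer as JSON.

T0:
  2·area = 196  (B↔C swapped to make it positive)
  edge (10, 0)→(21, 2): d=(11,2) right/bottom  bias=-1
  edge (21, 2)→(22, 20): d=(1,18) right/bottom  bias=-1
  edge (22, 20)→(10, 0): d=(-12,-20) top-left  bias=+0
    (5,0)@(11, 1): e=[9,179,8] → █
    (6,0)@(13, 1): e=[5,143,48] → █
    (7,0)@(15, 1): e=[1,107,88] → █
    (8,0)@(17, 1): e=[-3,71,128] → ·
    (5,1)@(11, 3): e=[31,181,-16] → ·
    (6,1)@(13, 3): e=[27,145,24] → █
    (8,1)@(17, 3): e=[19,73,104] → █
    (9,1)@(19, 3): e=[15,37,144] → █
    (10,1)@(21, 3): e=[11,1,184] → █
    (11,1)@(23, 3): e=[7,-35,224] → ·
    (6,2)@(13, 5): e=[49,147,0] → █  [on edge]
    (11,2)@(23, 5): e=[29,-33,200] → ·
    (9,7)@(19, 15): e=[147,49,0] → █  [on edge]
  covered (28 px):
    · · · · · █ █ █ · · · ·
    · · · · · · █ █ █ █ █ ·
    · · · · · · █ █ █ █ █ ·
    · · · · · · · █ █ █ █ ·
    · · · · · · · · █ █ █ ·
    · · · · · · · · █ █ █ ·
    · · · · · · · · · █ █ ·
    · · · · · · · · · █ █ ·
    · · · · · · · · · · █ ·
    · · · · · · · · · · · ·
    · · · · · · · · · · · ·
T1:
  2·area = 222  (B↔C swapped to make it positive)
  edge (22, 6)→(13, 19): d=(-9,13) right/bottom  bias=-1
  edge (13, 19)→(7, 3): d=(-6,-16) top-left  bias=+0
  edge (7, 3)→(22, 6): d=(15,3) right/bottom  bias=-1
    (3,1)@(7, 3): e=[222,0,0] → ·  [on edge]
    (4,2)@(9, 5): e=[178,20,24] → █
    (5,2)@(11, 5): e=[152,52,18] → █
    (6,2)@(13, 5): e=[126,84,12] → █
    (7,2)@(15, 5): e=[100,116,6] → █
    (8,2)@(17, 5): e=[74,148,0] → ·  [on edge]
    (4,3)@(9, 7): e=[160,8,54] → █
    (8,3)@(17, 7): e=[56,136,30] → █
    (9,3)@(19, 7): e=[30,168,24] → █
    (10,3)@(21, 7): e=[4,200,18] → █
    (11,3)@(23, 7): e=[-22,232,12] → ·
    (4,4)@(9, 9): e=[142,-4,84] → ·
    (6,9)@(13, 19): e=[0,0,222] → ·  [on edge]
  covered (27 px):
    · · · · · · · · · · · ·
    · · · · · · · · · · · ·
    · · · · █ █ █ █ · · · ·
    · · · · █ █ █ █ █ █ █ ·
    · · · · · █ █ █ █ █ · ·
    · · · · · █ █ █ █ · · ·
    · · · · · █ █ █ █ · · ·
    · · · · · · █ █ · · · ·
    · · · · · · █ · · · · ·
    · · · · · · · · · · · ·
    · · · · · · · · · · · ·
T2:
  2·area = 24
  edge (12, 8)→(0, 0): d=(-12,-8) top-left  bias=+0
  edge (0, 0)→(12, 6): d=(12,6) right/bottom  bias=-1
  edge (12, 6)→(12, 8): d=(0,2) right/bottom  bias=-1
    (2,1)@(5, 3): e=[4,6,14] → █
    (3,1)@(7, 3): e=[20,-6,10] → ·
    (2,2)@(5, 5): e=[-20,30,14] → ·
    (4,2)@(9, 5): e=[12,6,6] → █
    (5,2)@(11, 5): e=[28,-6,2] → ·
    (4,3)@(9, 7): e=[-12,30,6] → ·
    (5,3)@(11, 7): e=[4,18,2] → █
    (6,3)@(13, 7): e=[20,6,-2] → ·
    (5,4)@(11, 9): e=[-20,42,2] → ·
  covered (3 px):
    · · · · · · · · · · · ·
    · · █ · · · · · · · · ·
    · · · · █ · · · · · · ·
    · · · · · █ · · · · · ·
    · · · · · · · · · · · ·
    · · · · · · · · · · · ·
    · · · · · · · · · · · ·
    · · · · · · · · · · · ·
    · · · · · · · · · · · ·
    · · · · · · · · · · · ·
    · · · · · · · · · · · ·
T3:
  2·area = 94
  edge (7, 0)→(14, 18): d=(7,18) right/bottom  bias=-1
  edge (14, 18)→(8, 16): d=(-6,-2) top-left  bias=+0
  edge (8, 16)→(7, 0): d=(-1,-16) top-left  bias=+0
    (4,3)@(9, 7): e=[13,56,25] → █
    (5,3)@(11, 7): e=[-23,60,57] → ·
    (4,4)@(9, 9): e=[27,44,23] → █
    (5,4)@(11, 9): e=[-9,48,55] → ·
    (4,5)@(9, 11): e=[41,32,21] → █
    (5,5)@(11, 11): e=[5,36,53] → █
    (6,5)@(13, 11): e=[-31,40,85] → ·
    (4,6)@(9, 13): e=[55,20,19] → █
    (6,6)@(13, 13): e=[-17,28,83] → ·
    (2,7)@(5, 15): e=[141,0,-47] → ·  [on edge]
    (4,7)@(9, 15): e=[69,8,17] → █
    (6,7)@(13, 15): e=[-3,16,81] → ·
    (5,8)@(11, 17): e=[47,0,47] → █  [on edge]
    (8,9)@(17, 19): e=[-47,0,141] → ·  [on edge]
    (11,10)@(23, 21): e=[-141,0,235] → ·  [on edge]
  covered (10 px):
    · · · · · · · · · · · ·
    · · · · · · · · · · · ·
    · · · · · · · · · · · ·
    · · · · █ · · · · · · ·
    · · · · █ · · · · · · ·
    · · · · █ █ · · · · · ·
    · · · · █ █ · · · · · ·
    · · · · █ █ · · · · · ·
    · · · · · █ █ · · · · ·
    · · · · · · · · · · · ·
    · · · · · · · · · · · ·
T4:
  2·area = 14  (B↔C swapped to make it positive)
  edge (20, 0)→(24, 14): d=(4,14) right/bottom  bias=-1
  edge (24, 14)→(19, 0): d=(-5,-14) top-left  bias=+0
  edge (19, 0)→(20, 0): d=(1,0) top-left  bias=+0
    (10,2)@(21, 5): e=[6,3,5] → █
    (11,2)@(23, 5): e=[-22,31,5] → ·
    (10,3)@(21, 7): e=[14,-7,7] → ·
    (11,5)@(23, 11): e=[2,1,11] → █
    (11,6)@(23, 13): e=[10,-9,13] → ·
  covered (2 px):
    · · · · · · · · · · · ·
    · · · · · · · · · · · ·
    · · · · · · · · · · █ ·
    · · · · · · · · · · · ·
    · · · · · · · · · · · ·
    · · · · · · · · · · · █
    · · · · · · · · · · · ·
    · · · · · · · · · · · ·
    · · · · · · · · · · · ·
    · · · · · · · · · · · ·
    · · · · · · · · · · · ·

Final: "outside"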